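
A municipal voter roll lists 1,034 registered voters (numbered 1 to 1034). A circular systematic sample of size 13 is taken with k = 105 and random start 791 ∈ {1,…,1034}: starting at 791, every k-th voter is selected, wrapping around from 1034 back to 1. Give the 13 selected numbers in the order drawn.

791, 896, 1001, 72, 177, 282, 387, 492, 597, 702, 807, 912, 1017

Selection 1: 791
Selection 2: 791 + 105 = 896
Selection 3: 896 + 105 = 1001
Selection 4: 1001 + 105 = 1106 → 1106 − 1034 = 72
Selection 5: 72 + 105 = 177
Selection 6: 177 + 105 = 282
Selection 7: 282 + 105 = 387
Selection 8: 387 + 105 = 492
Selection 9: 492 + 105 = 597
Selection 10: 597 + 105 = 702
Selection 11: 702 + 105 = 807
Selection 12: 807 + 105 = 912
Selection 13: 912 + 105 = 1017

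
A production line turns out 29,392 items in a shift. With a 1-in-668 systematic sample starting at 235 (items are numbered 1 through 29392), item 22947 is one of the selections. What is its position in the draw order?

k = 668
position = (22947 − 235)/668 + 1 = 22712/668 + 1 = 34 + 1 = 35

35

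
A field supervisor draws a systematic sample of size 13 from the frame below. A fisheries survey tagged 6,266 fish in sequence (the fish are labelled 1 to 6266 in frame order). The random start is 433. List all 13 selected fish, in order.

433, 915, 1397, 1879, 2361, 2843, 3325, 3807, 4289, 4771, 5253, 5735, 6217

k = N/n = 6266/13 = 482
fish 1: 433
fish 2: 433 + 482 = 915
fish 3: 915 + 482 = 1397
fish 4: 1397 + 482 = 1879
fish 5: 1879 + 482 = 2361
fish 6: 2361 + 482 = 2843
fish 7: 2843 + 482 = 3325
fish 8: 3325 + 482 = 3807
fish 9: 3807 + 482 = 4289
fish 10: 4289 + 482 = 4771
fish 11: 4771 + 482 = 5253
fish 12: 5253 + 482 = 5735
fish 13: 5735 + 482 = 6217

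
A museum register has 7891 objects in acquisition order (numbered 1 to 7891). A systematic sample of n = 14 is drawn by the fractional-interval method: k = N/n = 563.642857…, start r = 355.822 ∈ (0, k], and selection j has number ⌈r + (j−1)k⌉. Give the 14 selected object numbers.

356, 920, 1484, 2047, 2611, 3175, 3738, 4302, 4865, 5429, 5993, 6556, 7120, 7684

j=1: r + 0k = 355.822 → ⌈·⌉ = 356
j=2: r + 1k = 919.464857… → ⌈·⌉ = 920
j=3: r + 2k = 1483.107714… → ⌈·⌉ = 1484
j=4: r + 3k = 2046.750571… → ⌈·⌉ = 2047
j=5: r + 4k = 2610.393428… → ⌈·⌉ = 2611
j=6: r + 5k = 3174.036285… → ⌈·⌉ = 3175
j=7: r + 6k = 3737.679142… → ⌈·⌉ = 3738
j=8: r + 7k = 4301.322 → ⌈·⌉ = 4302
j=9: r + 8k = 4864.964857… → ⌈·⌉ = 4865
j=10: r + 9k = 5428.607714… → ⌈·⌉ = 5429
j=11: r + 10k = 5992.250571… → ⌈·⌉ = 5993
j=12: r + 11k = 6555.893428… → ⌈·⌉ = 6556
j=13: r + 12k = 7119.536285… → ⌈·⌉ = 7120
j=14: r + 13k = 7683.179142… → ⌈·⌉ = 7684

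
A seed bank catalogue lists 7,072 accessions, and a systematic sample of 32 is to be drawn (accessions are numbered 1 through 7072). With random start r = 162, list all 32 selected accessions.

162, 383, 604, 825, 1046, 1267, 1488, 1709, 1930, 2151, 2372, 2593, 2814, 3035, 3256, 3477, 3698, 3919, 4140, 4361, 4582, 4803, 5024, 5245, 5466, 5687, 5908, 6129, 6350, 6571, 6792, 7013

k = N/n = 7072/32 = 221
accession 1: 162
accession 2: 162 + 221 = 383
accession 3: 383 + 221 = 604
accession 4: 604 + 221 = 825
accession 5: 825 + 221 = 1046
accession 6: 1046 + 221 = 1267
accession 7: 1267 + 221 = 1488
accession 8: 1488 + 221 = 1709
accession 9: 1709 + 221 = 1930
accession 10: 1930 + 221 = 2151
accession 11: 2151 + 221 = 2372
accession 12: 2372 + 221 = 2593
accession 13: 2593 + 221 = 2814
accession 14: 2814 + 221 = 3035
accession 15: 3035 + 221 = 3256
accession 16: 3256 + 221 = 3477
accession 17: 3477 + 221 = 3698
accession 18: 3698 + 221 = 3919
accession 19: 3919 + 221 = 4140
accession 20: 4140 + 221 = 4361
accession 21: 4361 + 221 = 4582
accession 22: 4582 + 221 = 4803
accession 23: 4803 + 221 = 5024
accession 24: 5024 + 221 = 5245
accession 25: 5245 + 221 = 5466
accession 26: 5466 + 221 = 5687
accession 27: 5687 + 221 = 5908
accession 28: 5908 + 221 = 6129
accession 29: 6129 + 221 = 6350
accession 30: 6350 + 221 = 6571
accession 31: 6571 + 221 = 6792
accession 32: 6792 + 221 = 7013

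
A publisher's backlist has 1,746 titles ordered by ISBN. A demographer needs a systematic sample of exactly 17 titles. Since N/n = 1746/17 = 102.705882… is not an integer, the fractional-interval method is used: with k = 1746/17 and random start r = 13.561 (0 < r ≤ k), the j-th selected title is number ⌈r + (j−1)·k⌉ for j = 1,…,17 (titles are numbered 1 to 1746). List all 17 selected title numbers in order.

14, 117, 219, 322, 425, 528, 630, 733, 836, 938, 1041, 1144, 1247, 1349, 1452, 1555, 1657

j=1: r + 0k = 13.561 → ⌈·⌉ = 14
j=2: r + 1k = 116.266882… → ⌈·⌉ = 117
j=3: r + 2k = 218.972764… → ⌈·⌉ = 219
j=4: r + 3k = 321.678647… → ⌈·⌉ = 322
j=5: r + 4k = 424.384529… → ⌈·⌉ = 425
j=6: r + 5k = 527.090411… → ⌈·⌉ = 528
j=7: r + 6k = 629.796294… → ⌈·⌉ = 630
j=8: r + 7k = 732.502176… → ⌈·⌉ = 733
j=9: r + 8k = 835.208058… → ⌈·⌉ = 836
j=10: r + 9k = 937.913941… → ⌈·⌉ = 938
j=11: r + 10k = 1040.619823… → ⌈·⌉ = 1041
j=12: r + 11k = 1143.325705… → ⌈·⌉ = 1144
j=13: r + 12k = 1246.031588… → ⌈·⌉ = 1247
j=14: r + 13k = 1348.737470… → ⌈·⌉ = 1349
j=15: r + 14k = 1451.443352… → ⌈·⌉ = 1452
j=16: r + 15k = 1554.149235… → ⌈·⌉ = 1555
j=17: r + 16k = 1656.855117… → ⌈·⌉ = 1657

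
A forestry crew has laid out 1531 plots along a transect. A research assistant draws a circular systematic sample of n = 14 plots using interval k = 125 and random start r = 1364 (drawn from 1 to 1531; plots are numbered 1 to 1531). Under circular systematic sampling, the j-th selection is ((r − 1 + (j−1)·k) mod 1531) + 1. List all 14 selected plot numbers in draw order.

Selection 1: 1364
Selection 2: 1364 + 125 = 1489
Selection 3: 1489 + 125 = 1614 → 1614 − 1531 = 83
Selection 4: 83 + 125 = 208
Selection 5: 208 + 125 = 333
Selection 6: 333 + 125 = 458
Selection 7: 458 + 125 = 583
Selection 8: 583 + 125 = 708
Selection 9: 708 + 125 = 833
Selection 10: 833 + 125 = 958
Selection 11: 958 + 125 = 1083
Selection 12: 1083 + 125 = 1208
Selection 13: 1208 + 125 = 1333
Selection 14: 1333 + 125 = 1458

1364, 1489, 83, 208, 333, 458, 583, 708, 833, 958, 1083, 1208, 1333, 1458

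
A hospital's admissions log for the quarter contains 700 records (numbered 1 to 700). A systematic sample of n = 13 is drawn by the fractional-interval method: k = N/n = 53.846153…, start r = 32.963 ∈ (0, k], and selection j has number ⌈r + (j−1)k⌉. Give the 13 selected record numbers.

33, 87, 141, 195, 249, 303, 357, 410, 464, 518, 572, 626, 680

j=1: r + 0k = 32.963 → ⌈·⌉ = 33
j=2: r + 1k = 86.809153… → ⌈·⌉ = 87
j=3: r + 2k = 140.655307… → ⌈·⌉ = 141
j=4: r + 3k = 194.501461… → ⌈·⌉ = 195
j=5: r + 4k = 248.347615… → ⌈·⌉ = 249
j=6: r + 5k = 302.193769… → ⌈·⌉ = 303
j=7: r + 6k = 356.039923… → ⌈·⌉ = 357
j=8: r + 7k = 409.886076… → ⌈·⌉ = 410
j=9: r + 8k = 463.732230… → ⌈·⌉ = 464
j=10: r + 9k = 517.578384… → ⌈·⌉ = 518
j=11: r + 10k = 571.424538… → ⌈·⌉ = 572
j=12: r + 11k = 625.270692… → ⌈·⌉ = 626
j=13: r + 12k = 679.116846… → ⌈·⌉ = 680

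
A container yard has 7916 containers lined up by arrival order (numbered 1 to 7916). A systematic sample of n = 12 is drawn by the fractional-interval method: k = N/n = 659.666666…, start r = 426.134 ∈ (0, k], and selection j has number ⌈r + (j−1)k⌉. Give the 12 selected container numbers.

j=1: r + 0k = 426.134 → ⌈·⌉ = 427
j=2: r + 1k = 1085.800666… → ⌈·⌉ = 1086
j=3: r + 2k = 1745.467333… → ⌈·⌉ = 1746
j=4: r + 3k = 2405.134 → ⌈·⌉ = 2406
j=5: r + 4k = 3064.800666… → ⌈·⌉ = 3065
j=6: r + 5k = 3724.467333… → ⌈·⌉ = 3725
j=7: r + 6k = 4384.134 → ⌈·⌉ = 4385
j=8: r + 7k = 5043.800666… → ⌈·⌉ = 5044
j=9: r + 8k = 5703.467333… → ⌈·⌉ = 5704
j=10: r + 9k = 6363.134 → ⌈·⌉ = 6364
j=11: r + 10k = 7022.800666… → ⌈·⌉ = 7023
j=12: r + 11k = 7682.467333… → ⌈·⌉ = 7683

427, 1086, 1746, 2406, 3065, 3725, 4385, 5044, 5704, 6364, 7023, 7683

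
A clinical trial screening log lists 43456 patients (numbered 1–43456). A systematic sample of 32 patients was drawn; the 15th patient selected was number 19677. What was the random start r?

k = 43456/32 = 1358
r = 19677 − (15−1)×1358 = 19677 − 19012 = 665

665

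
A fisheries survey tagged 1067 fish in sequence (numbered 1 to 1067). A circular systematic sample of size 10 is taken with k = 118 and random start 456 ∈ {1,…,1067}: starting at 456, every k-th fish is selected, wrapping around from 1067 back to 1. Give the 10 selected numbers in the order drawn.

Selection 1: 456
Selection 2: 456 + 118 = 574
Selection 3: 574 + 118 = 692
Selection 4: 692 + 118 = 810
Selection 5: 810 + 118 = 928
Selection 6: 928 + 118 = 1046
Selection 7: 1046 + 118 = 1164 → 1164 − 1067 = 97
Selection 8: 97 + 118 = 215
Selection 9: 215 + 118 = 333
Selection 10: 333 + 118 = 451

456, 574, 692, 810, 928, 1046, 97, 215, 333, 451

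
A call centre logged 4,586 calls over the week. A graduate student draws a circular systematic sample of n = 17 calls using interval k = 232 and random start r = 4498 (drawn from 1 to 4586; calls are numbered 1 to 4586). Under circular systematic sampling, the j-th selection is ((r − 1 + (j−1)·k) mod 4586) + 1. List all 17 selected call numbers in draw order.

Selection 1: 4498
Selection 2: 4498 + 232 = 4730 → 4730 − 4586 = 144
Selection 3: 144 + 232 = 376
Selection 4: 376 + 232 = 608
Selection 5: 608 + 232 = 840
Selection 6: 840 + 232 = 1072
Selection 7: 1072 + 232 = 1304
Selection 8: 1304 + 232 = 1536
Selection 9: 1536 + 232 = 1768
Selection 10: 1768 + 232 = 2000
Selection 11: 2000 + 232 = 2232
Selection 12: 2232 + 232 = 2464
Selection 13: 2464 + 232 = 2696
Selection 14: 2696 + 232 = 2928
Selection 15: 2928 + 232 = 3160
Selection 16: 3160 + 232 = 3392
Selection 17: 3392 + 232 = 3624

4498, 144, 376, 608, 840, 1072, 1304, 1536, 1768, 2000, 2232, 2464, 2696, 2928, 3160, 3392, 3624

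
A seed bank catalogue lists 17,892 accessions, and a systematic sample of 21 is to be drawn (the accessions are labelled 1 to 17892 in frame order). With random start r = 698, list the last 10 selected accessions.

k = N/n = 17892/21 = 852
12th selection = 698 + 11×852 = 10070
13th: 10070 + 852 = 10922
14th: 10922 + 852 = 11774
15th: 11774 + 852 = 12626
16th: 12626 + 852 = 13478
17th: 13478 + 852 = 14330
18th: 14330 + 852 = 15182
19th: 15182 + 852 = 16034
20th: 16034 + 852 = 16886
21st: 16886 + 852 = 17738

10070, 10922, 11774, 12626, 13478, 14330, 15182, 16034, 16886, 17738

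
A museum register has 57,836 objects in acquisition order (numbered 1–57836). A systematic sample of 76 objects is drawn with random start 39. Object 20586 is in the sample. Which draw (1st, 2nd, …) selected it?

28

k = 57836/76 = 761
position = (20586 − 39)/761 + 1 = 20547/761 + 1 = 27 + 1 = 28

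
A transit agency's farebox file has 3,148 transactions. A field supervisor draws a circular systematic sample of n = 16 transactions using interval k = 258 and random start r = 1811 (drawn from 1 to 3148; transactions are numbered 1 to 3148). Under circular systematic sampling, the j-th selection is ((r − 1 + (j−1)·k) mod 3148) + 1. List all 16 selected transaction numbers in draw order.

1811, 2069, 2327, 2585, 2843, 3101, 211, 469, 727, 985, 1243, 1501, 1759, 2017, 2275, 2533

Selection 1: 1811
Selection 2: 1811 + 258 = 2069
Selection 3: 2069 + 258 = 2327
Selection 4: 2327 + 258 = 2585
Selection 5: 2585 + 258 = 2843
Selection 6: 2843 + 258 = 3101
Selection 7: 3101 + 258 = 3359 → 3359 − 3148 = 211
Selection 8: 211 + 258 = 469
Selection 9: 469 + 258 = 727
Selection 10: 727 + 258 = 985
Selection 11: 985 + 258 = 1243
Selection 12: 1243 + 258 = 1501
Selection 13: 1501 + 258 = 1759
Selection 14: 1759 + 258 = 2017
Selection 15: 2017 + 258 = 2275
Selection 16: 2275 + 258 = 2533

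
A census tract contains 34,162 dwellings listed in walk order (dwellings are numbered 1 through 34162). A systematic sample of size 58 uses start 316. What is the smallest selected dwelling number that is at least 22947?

k = 34162/58 = 589
Steps past start: ⌈(22947 − 316)/589⌉ = ⌈22631/589⌉ = 39
Selected dwelling: 316 + 39×589 = 23287

23287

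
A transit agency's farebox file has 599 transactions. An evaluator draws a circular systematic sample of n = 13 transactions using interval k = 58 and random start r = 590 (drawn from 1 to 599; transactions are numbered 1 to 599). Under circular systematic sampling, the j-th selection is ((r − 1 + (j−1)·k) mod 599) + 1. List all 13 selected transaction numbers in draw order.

Selection 1: 590
Selection 2: 590 + 58 = 648 → 648 − 599 = 49
Selection 3: 49 + 58 = 107
Selection 4: 107 + 58 = 165
Selection 5: 165 + 58 = 223
Selection 6: 223 + 58 = 281
Selection 7: 281 + 58 = 339
Selection 8: 339 + 58 = 397
Selection 9: 397 + 58 = 455
Selection 10: 455 + 58 = 513
Selection 11: 513 + 58 = 571
Selection 12: 571 + 58 = 629 → 629 − 599 = 30
Selection 13: 30 + 58 = 88

590, 49, 107, 165, 223, 281, 339, 397, 455, 513, 571, 30, 88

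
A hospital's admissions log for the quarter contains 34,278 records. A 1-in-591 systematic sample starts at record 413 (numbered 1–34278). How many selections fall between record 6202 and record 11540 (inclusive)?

9

k = 591
First selection ≥ 6202: 413 + ⌈(6202−413)/591⌉·591 = 413 + 10×591 = 6323
Last selection ≤ 11540: 413 + ⌊(11540−413)/591⌋·591 = 413 + 18×591 = 11051
Count = 18 − 10 + 1 = 9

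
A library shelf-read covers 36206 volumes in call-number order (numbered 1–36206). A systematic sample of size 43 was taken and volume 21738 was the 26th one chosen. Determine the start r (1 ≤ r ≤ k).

k = 36206/43 = 842
r = 21738 − (26−1)×842 = 21738 − 21050 = 688

688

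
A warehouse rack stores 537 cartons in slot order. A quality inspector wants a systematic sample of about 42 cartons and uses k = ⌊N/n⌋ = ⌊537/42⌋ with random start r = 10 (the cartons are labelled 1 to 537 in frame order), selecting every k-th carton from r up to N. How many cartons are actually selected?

k = ⌊537/42⌋ = 12
Achieved size = ⌊(537 − 10)/12⌋ + 1 = ⌊527/12⌋ + 1 = 43 + 1 = 44
(last selection: 10 + 43×12 = 526 ≤ 537; next would be 538 > 537)

44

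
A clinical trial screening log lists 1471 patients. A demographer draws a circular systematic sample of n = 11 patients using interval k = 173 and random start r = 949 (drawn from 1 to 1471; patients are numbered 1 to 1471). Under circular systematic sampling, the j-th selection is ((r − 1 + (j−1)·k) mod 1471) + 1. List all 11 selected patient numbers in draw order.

949, 1122, 1295, 1468, 170, 343, 516, 689, 862, 1035, 1208

Selection 1: 949
Selection 2: 949 + 173 = 1122
Selection 3: 1122 + 173 = 1295
Selection 4: 1295 + 173 = 1468
Selection 5: 1468 + 173 = 1641 → 1641 − 1471 = 170
Selection 6: 170 + 173 = 343
Selection 7: 343 + 173 = 516
Selection 8: 516 + 173 = 689
Selection 9: 689 + 173 = 862
Selection 10: 862 + 173 = 1035
Selection 11: 1035 + 173 = 1208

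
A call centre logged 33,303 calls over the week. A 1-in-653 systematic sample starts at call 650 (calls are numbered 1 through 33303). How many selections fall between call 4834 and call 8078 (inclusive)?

5

k = 653
First selection ≥ 4834: 650 + ⌈(4834−650)/653⌉·653 = 650 + 7×653 = 5221
Last selection ≤ 8078: 650 + ⌊(8078−650)/653⌋·653 = 650 + 11×653 = 7833
Count = 11 − 7 + 1 = 5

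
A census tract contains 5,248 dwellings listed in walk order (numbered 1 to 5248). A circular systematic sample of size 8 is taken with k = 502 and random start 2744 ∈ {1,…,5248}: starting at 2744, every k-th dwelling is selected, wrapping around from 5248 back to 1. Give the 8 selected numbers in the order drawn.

2744, 3246, 3748, 4250, 4752, 6, 508, 1010

Selection 1: 2744
Selection 2: 2744 + 502 = 3246
Selection 3: 3246 + 502 = 3748
Selection 4: 3748 + 502 = 4250
Selection 5: 4250 + 502 = 4752
Selection 6: 4752 + 502 = 5254 → 5254 − 5248 = 6
Selection 7: 6 + 502 = 508
Selection 8: 508 + 502 = 1010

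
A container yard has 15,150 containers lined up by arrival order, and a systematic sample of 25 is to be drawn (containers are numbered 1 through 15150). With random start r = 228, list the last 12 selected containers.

k = N/n = 15150/25 = 606
14th selection = 228 + 13×606 = 8106
15th: 8106 + 606 = 8712
16th: 8712 + 606 = 9318
17th: 9318 + 606 = 9924
18th: 9924 + 606 = 10530
19th: 10530 + 606 = 11136
20th: 11136 + 606 = 11742
21st: 11742 + 606 = 12348
22nd: 12348 + 606 = 12954
23rd: 12954 + 606 = 13560
24th: 13560 + 606 = 14166
25th: 14166 + 606 = 14772

8106, 8712, 9318, 9924, 10530, 11136, 11742, 12348, 12954, 13560, 14166, 14772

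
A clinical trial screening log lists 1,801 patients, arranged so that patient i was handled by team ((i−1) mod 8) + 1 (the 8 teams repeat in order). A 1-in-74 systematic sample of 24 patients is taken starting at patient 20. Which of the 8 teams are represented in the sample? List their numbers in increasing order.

Consecutive selections differ by k = 74, so their team numbers differ by 74 mod 8 = 2.
gcd(74, 8) = 2, so the sample visits 8/2 = 4 distinct residues mod 8.
Start 20 is team 4; the teams hit are 2, 4, 6, 8.

2, 4, 6, 8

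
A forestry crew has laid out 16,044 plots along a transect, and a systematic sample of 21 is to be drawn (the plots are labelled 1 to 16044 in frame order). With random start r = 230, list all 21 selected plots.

230, 994, 1758, 2522, 3286, 4050, 4814, 5578, 6342, 7106, 7870, 8634, 9398, 10162, 10926, 11690, 12454, 13218, 13982, 14746, 15510

k = N/n = 16044/21 = 764
plot 1: 230
plot 2: 230 + 764 = 994
plot 3: 994 + 764 = 1758
plot 4: 1758 + 764 = 2522
plot 5: 2522 + 764 = 3286
plot 6: 3286 + 764 = 4050
plot 7: 4050 + 764 = 4814
plot 8: 4814 + 764 = 5578
plot 9: 5578 + 764 = 6342
plot 10: 6342 + 764 = 7106
plot 11: 7106 + 764 = 7870
plot 12: 7870 + 764 = 8634
plot 13: 8634 + 764 = 9398
plot 14: 9398 + 764 = 10162
plot 15: 10162 + 764 = 10926
plot 16: 10926 + 764 = 11690
plot 17: 11690 + 764 = 12454
plot 18: 12454 + 764 = 13218
plot 19: 13218 + 764 = 13982
plot 20: 13982 + 764 = 14746
plot 21: 14746 + 764 = 15510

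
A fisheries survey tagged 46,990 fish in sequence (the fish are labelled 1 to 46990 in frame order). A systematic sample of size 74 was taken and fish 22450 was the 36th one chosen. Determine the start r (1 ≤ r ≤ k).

225

k = 46990/74 = 635
r = 22450 − (36−1)×635 = 22450 − 22225 = 225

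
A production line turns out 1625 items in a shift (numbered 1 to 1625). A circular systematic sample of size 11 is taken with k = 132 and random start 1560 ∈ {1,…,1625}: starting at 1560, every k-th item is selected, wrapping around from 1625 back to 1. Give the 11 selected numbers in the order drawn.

1560, 67, 199, 331, 463, 595, 727, 859, 991, 1123, 1255

Selection 1: 1560
Selection 2: 1560 + 132 = 1692 → 1692 − 1625 = 67
Selection 3: 67 + 132 = 199
Selection 4: 199 + 132 = 331
Selection 5: 331 + 132 = 463
Selection 6: 463 + 132 = 595
Selection 7: 595 + 132 = 727
Selection 8: 727 + 132 = 859
Selection 9: 859 + 132 = 991
Selection 10: 991 + 132 = 1123
Selection 11: 1123 + 132 = 1255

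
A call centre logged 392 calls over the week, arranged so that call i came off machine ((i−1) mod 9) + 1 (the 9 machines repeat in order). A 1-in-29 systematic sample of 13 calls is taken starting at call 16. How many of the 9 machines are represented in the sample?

9

Consecutive selections differ by k = 29, so their machine numbers differ by 29 mod 9 = 2.
gcd(29, 9) = 1, so the sample visits 9/1 = 9 distinct residues mod 9.
Start 16 is machine 7; the machines hit are 1, 2, 3, 4, 5, 6, 7, 8, 9.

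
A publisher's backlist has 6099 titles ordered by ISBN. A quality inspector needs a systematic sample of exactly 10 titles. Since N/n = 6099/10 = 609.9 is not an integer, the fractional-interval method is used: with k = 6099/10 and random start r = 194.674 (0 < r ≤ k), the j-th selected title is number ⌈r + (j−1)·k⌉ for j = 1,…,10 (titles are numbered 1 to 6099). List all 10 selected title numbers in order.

195, 805, 1415, 2025, 2635, 3245, 3855, 4464, 5074, 5684

j=1: r + 0k = 194.674 → ⌈·⌉ = 195
j=2: r + 1k = 804.574 → ⌈·⌉ = 805
j=3: r + 2k = 1414.474 → ⌈·⌉ = 1415
j=4: r + 3k = 2024.374 → ⌈·⌉ = 2025
j=5: r + 4k = 2634.274 → ⌈·⌉ = 2635
j=6: r + 5k = 3244.174 → ⌈·⌉ = 3245
j=7: r + 6k = 3854.074 → ⌈·⌉ = 3855
j=8: r + 7k = 4463.974 → ⌈·⌉ = 4464
j=9: r + 8k = 5073.874 → ⌈·⌉ = 5074
j=10: r + 9k = 5683.774 → ⌈·⌉ = 5684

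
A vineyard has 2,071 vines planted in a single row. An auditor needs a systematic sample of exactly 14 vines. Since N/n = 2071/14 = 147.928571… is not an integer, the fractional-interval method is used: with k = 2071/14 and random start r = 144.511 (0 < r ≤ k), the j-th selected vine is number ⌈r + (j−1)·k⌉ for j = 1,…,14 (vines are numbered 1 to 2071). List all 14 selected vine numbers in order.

j=1: r + 0k = 144.511 → ⌈·⌉ = 145
j=2: r + 1k = 292.439571… → ⌈·⌉ = 293
j=3: r + 2k = 440.368142… → ⌈·⌉ = 441
j=4: r + 3k = 588.296714… → ⌈·⌉ = 589
j=5: r + 4k = 736.225285… → ⌈·⌉ = 737
j=6: r + 5k = 884.153857… → ⌈·⌉ = 885
j=7: r + 6k = 1032.082428… → ⌈·⌉ = 1033
j=8: r + 7k = 1180.011 → ⌈·⌉ = 1181
j=9: r + 8k = 1327.939571… → ⌈·⌉ = 1328
j=10: r + 9k = 1475.868142… → ⌈·⌉ = 1476
j=11: r + 10k = 1623.796714… → ⌈·⌉ = 1624
j=12: r + 11k = 1771.725285… → ⌈·⌉ = 1772
j=13: r + 12k = 1919.653857… → ⌈·⌉ = 1920
j=14: r + 13k = 2067.582428… → ⌈·⌉ = 2068

145, 293, 441, 589, 737, 885, 1033, 1181, 1328, 1476, 1624, 1772, 1920, 2068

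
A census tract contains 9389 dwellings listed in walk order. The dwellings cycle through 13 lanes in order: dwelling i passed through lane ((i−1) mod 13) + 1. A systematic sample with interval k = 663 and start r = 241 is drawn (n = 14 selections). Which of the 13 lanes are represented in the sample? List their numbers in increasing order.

Consecutive selections differ by k = 663, so their lane numbers differ by 663 mod 13 = 0.
gcd(663, 13) = 13, so the sample visits 13/13 = 1 distinct residues mod 13.
Start 241 is lane 7; the lanes hit are 7.

7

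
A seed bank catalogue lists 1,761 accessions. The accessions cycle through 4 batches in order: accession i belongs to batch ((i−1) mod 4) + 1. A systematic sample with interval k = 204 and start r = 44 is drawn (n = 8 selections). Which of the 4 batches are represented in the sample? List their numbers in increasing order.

Consecutive selections differ by k = 204, so their batch numbers differ by 204 mod 4 = 0.
gcd(204, 4) = 4, so the sample visits 4/4 = 1 distinct residues mod 4.
Start 44 is batch 4; the batches hit are 4.

4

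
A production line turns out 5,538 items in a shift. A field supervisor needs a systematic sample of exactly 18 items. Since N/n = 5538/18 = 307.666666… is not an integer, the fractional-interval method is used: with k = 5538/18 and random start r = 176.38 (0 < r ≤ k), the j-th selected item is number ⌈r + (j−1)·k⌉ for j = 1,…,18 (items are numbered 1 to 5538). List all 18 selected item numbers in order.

177, 485, 792, 1100, 1408, 1715, 2023, 2331, 2638, 2946, 3254, 3561, 3869, 4177, 4484, 4792, 5100, 5407

j=1: r + 0k = 176.38 → ⌈·⌉ = 177
j=2: r + 1k = 484.046666… → ⌈·⌉ = 485
j=3: r + 2k = 791.713333… → ⌈·⌉ = 792
j=4: r + 3k = 1099.38 → ⌈·⌉ = 1100
j=5: r + 4k = 1407.046666… → ⌈·⌉ = 1408
j=6: r + 5k = 1714.713333… → ⌈·⌉ = 1715
j=7: r + 6k = 2022.38 → ⌈·⌉ = 2023
j=8: r + 7k = 2330.046666… → ⌈·⌉ = 2331
j=9: r + 8k = 2637.713333… → ⌈·⌉ = 2638
j=10: r + 9k = 2945.38 → ⌈·⌉ = 2946
j=11: r + 10k = 3253.046666… → ⌈·⌉ = 3254
j=12: r + 11k = 3560.713333… → ⌈·⌉ = 3561
j=13: r + 12k = 3868.38 → ⌈·⌉ = 3869
j=14: r + 13k = 4176.046666… → ⌈·⌉ = 4177
j=15: r + 14k = 4483.713333… → ⌈·⌉ = 4484
j=16: r + 15k = 4791.38 → ⌈·⌉ = 4792
j=17: r + 16k = 5099.046666… → ⌈·⌉ = 5100
j=18: r + 17k = 5406.713333… → ⌈·⌉ = 5407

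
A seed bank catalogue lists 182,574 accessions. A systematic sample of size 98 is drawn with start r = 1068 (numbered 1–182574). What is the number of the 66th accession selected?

122163

k = 182574/98 = 1863
66th selection = r + (66−1)·k = 1068 + 65×1863 = 1068 + 121095 = 122163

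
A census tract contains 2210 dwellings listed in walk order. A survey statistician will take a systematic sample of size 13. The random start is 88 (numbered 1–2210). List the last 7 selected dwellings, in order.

k = N/n = 2210/13 = 170
7th selection = 88 + 6×170 = 1108
8th: 1108 + 170 = 1278
9th: 1278 + 170 = 1448
10th: 1448 + 170 = 1618
11th: 1618 + 170 = 1788
12th: 1788 + 170 = 1958
13th: 1958 + 170 = 2128

1108, 1278, 1448, 1618, 1788, 1958, 2128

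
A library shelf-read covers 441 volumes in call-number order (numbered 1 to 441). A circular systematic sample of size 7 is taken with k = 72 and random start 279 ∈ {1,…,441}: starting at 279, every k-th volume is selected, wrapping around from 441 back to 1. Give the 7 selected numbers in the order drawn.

Selection 1: 279
Selection 2: 279 + 72 = 351
Selection 3: 351 + 72 = 423
Selection 4: 423 + 72 = 495 → 495 − 441 = 54
Selection 5: 54 + 72 = 126
Selection 6: 126 + 72 = 198
Selection 7: 198 + 72 = 270

279, 351, 423, 54, 126, 198, 270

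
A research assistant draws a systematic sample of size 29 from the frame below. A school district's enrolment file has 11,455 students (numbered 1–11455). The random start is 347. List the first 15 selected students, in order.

k = N/n = 11455/29 = 395
student 1: 347
student 2: 347 + 395 = 742
student 3: 742 + 395 = 1137
student 4: 1137 + 395 = 1532
student 5: 1532 + 395 = 1927
student 6: 1927 + 395 = 2322
student 7: 2322 + 395 = 2717
student 8: 2717 + 395 = 3112
student 9: 3112 + 395 = 3507
student 10: 3507 + 395 = 3902
student 11: 3902 + 395 = 4297
student 12: 4297 + 395 = 4692
student 13: 4692 + 395 = 5087
student 14: 5087 + 395 = 5482
student 15: 5482 + 395 = 5877

347, 742, 1137, 1532, 1927, 2322, 2717, 3112, 3507, 3902, 4297, 4692, 5087, 5482, 5877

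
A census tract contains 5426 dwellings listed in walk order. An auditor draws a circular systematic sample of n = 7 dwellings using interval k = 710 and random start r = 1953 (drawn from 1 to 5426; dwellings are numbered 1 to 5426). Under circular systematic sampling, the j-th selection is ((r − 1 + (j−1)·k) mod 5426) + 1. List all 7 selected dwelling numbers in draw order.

Selection 1: 1953
Selection 2: 1953 + 710 = 2663
Selection 3: 2663 + 710 = 3373
Selection 4: 3373 + 710 = 4083
Selection 5: 4083 + 710 = 4793
Selection 6: 4793 + 710 = 5503 → 5503 − 5426 = 77
Selection 7: 77 + 710 = 787

1953, 2663, 3373, 4083, 4793, 77, 787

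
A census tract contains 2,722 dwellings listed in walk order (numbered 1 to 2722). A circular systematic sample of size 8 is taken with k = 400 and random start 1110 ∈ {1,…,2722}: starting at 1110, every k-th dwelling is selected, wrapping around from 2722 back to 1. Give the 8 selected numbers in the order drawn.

Selection 1: 1110
Selection 2: 1110 + 400 = 1510
Selection 3: 1510 + 400 = 1910
Selection 4: 1910 + 400 = 2310
Selection 5: 2310 + 400 = 2710
Selection 6: 2710 + 400 = 3110 → 3110 − 2722 = 388
Selection 7: 388 + 400 = 788
Selection 8: 788 + 400 = 1188

1110, 1510, 1910, 2310, 2710, 388, 788, 1188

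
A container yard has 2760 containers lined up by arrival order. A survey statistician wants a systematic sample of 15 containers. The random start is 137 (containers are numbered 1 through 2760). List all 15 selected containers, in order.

137, 321, 505, 689, 873, 1057, 1241, 1425, 1609, 1793, 1977, 2161, 2345, 2529, 2713

k = N/n = 2760/15 = 184
container 1: 137
container 2: 137 + 184 = 321
container 3: 321 + 184 = 505
container 4: 505 + 184 = 689
container 5: 689 + 184 = 873
container 6: 873 + 184 = 1057
container 7: 1057 + 184 = 1241
container 8: 1241 + 184 = 1425
container 9: 1425 + 184 = 1609
container 10: 1609 + 184 = 1793
container 11: 1793 + 184 = 1977
container 12: 1977 + 184 = 2161
container 13: 2161 + 184 = 2345
container 14: 2345 + 184 = 2529
container 15: 2529 + 184 = 2713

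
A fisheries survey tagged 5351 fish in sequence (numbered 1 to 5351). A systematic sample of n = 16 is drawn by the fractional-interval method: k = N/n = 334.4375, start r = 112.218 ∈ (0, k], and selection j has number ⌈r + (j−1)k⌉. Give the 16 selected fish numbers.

j=1: r + 0k = 112.218 → ⌈·⌉ = 113
j=2: r + 1k = 446.6555 → ⌈·⌉ = 447
j=3: r + 2k = 781.093 → ⌈·⌉ = 782
j=4: r + 3k = 1115.5305 → ⌈·⌉ = 1116
j=5: r + 4k = 1449.968 → ⌈·⌉ = 1450
j=6: r + 5k = 1784.4055 → ⌈·⌉ = 1785
j=7: r + 6k = 2118.843 → ⌈·⌉ = 2119
j=8: r + 7k = 2453.2805 → ⌈·⌉ = 2454
j=9: r + 8k = 2787.718 → ⌈·⌉ = 2788
j=10: r + 9k = 3122.1555 → ⌈·⌉ = 3123
j=11: r + 10k = 3456.593 → ⌈·⌉ = 3457
j=12: r + 11k = 3791.0305 → ⌈·⌉ = 3792
j=13: r + 12k = 4125.468 → ⌈·⌉ = 4126
j=14: r + 13k = 4459.9055 → ⌈·⌉ = 4460
j=15: r + 14k = 4794.343 → ⌈·⌉ = 4795
j=16: r + 15k = 5128.7805 → ⌈·⌉ = 5129

113, 447, 782, 1116, 1450, 1785, 2119, 2454, 2788, 3123, 3457, 3792, 4126, 4460, 4795, 5129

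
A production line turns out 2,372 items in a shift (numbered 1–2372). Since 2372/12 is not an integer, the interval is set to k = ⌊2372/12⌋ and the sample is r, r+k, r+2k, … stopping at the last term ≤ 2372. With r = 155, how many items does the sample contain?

k = ⌊2372/12⌋ = 197
Achieved size = ⌊(2372 − 155)/197⌋ + 1 = ⌊2217/197⌋ + 1 = 11 + 1 = 12
(last selection: 155 + 11×197 = 2322 ≤ 2372; next would be 2519 > 2372)

12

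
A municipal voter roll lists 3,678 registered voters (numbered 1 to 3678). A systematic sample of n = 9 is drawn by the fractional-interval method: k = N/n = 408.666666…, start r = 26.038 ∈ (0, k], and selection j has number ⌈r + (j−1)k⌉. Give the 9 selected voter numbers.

j=1: r + 0k = 26.038 → ⌈·⌉ = 27
j=2: r + 1k = 434.704666… → ⌈·⌉ = 435
j=3: r + 2k = 843.371333… → ⌈·⌉ = 844
j=4: r + 3k = 1252.038 → ⌈·⌉ = 1253
j=5: r + 4k = 1660.704666… → ⌈·⌉ = 1661
j=6: r + 5k = 2069.371333… → ⌈·⌉ = 2070
j=7: r + 6k = 2478.038 → ⌈·⌉ = 2479
j=8: r + 7k = 2886.704666… → ⌈·⌉ = 2887
j=9: r + 8k = 3295.371333… → ⌈·⌉ = 3296

27, 435, 844, 1253, 1661, 2070, 2479, 2887, 3296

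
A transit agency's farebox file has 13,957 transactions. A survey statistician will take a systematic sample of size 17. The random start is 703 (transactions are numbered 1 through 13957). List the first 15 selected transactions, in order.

k = N/n = 13957/17 = 821
transaction 1: 703
transaction 2: 703 + 821 = 1524
transaction 3: 1524 + 821 = 2345
transaction 4: 2345 + 821 = 3166
transaction 5: 3166 + 821 = 3987
transaction 6: 3987 + 821 = 4808
transaction 7: 4808 + 821 = 5629
transaction 8: 5629 + 821 = 6450
transaction 9: 6450 + 821 = 7271
transaction 10: 7271 + 821 = 8092
transaction 11: 8092 + 821 = 8913
transaction 12: 8913 + 821 = 9734
transaction 13: 9734 + 821 = 10555
transaction 14: 10555 + 821 = 11376
transaction 15: 11376 + 821 = 12197

703, 1524, 2345, 3166, 3987, 4808, 5629, 6450, 7271, 8092, 8913, 9734, 10555, 11376, 12197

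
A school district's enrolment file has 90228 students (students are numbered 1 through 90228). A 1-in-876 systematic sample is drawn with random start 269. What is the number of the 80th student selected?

69473

k = 876
80th selection = r + (80−1)·k = 269 + 79×876 = 269 + 69204 = 69473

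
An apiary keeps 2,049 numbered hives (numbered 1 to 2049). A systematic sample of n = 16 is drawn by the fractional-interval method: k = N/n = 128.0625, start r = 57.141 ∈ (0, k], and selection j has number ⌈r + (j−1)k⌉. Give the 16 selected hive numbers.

j=1: r + 0k = 57.141 → ⌈·⌉ = 58
j=2: r + 1k = 185.2035 → ⌈·⌉ = 186
j=3: r + 2k = 313.266 → ⌈·⌉ = 314
j=4: r + 3k = 441.3285 → ⌈·⌉ = 442
j=5: r + 4k = 569.391 → ⌈·⌉ = 570
j=6: r + 5k = 697.4535 → ⌈·⌉ = 698
j=7: r + 6k = 825.516 → ⌈·⌉ = 826
j=8: r + 7k = 953.5785 → ⌈·⌉ = 954
j=9: r + 8k = 1081.641 → ⌈·⌉ = 1082
j=10: r + 9k = 1209.7035 → ⌈·⌉ = 1210
j=11: r + 10k = 1337.766 → ⌈·⌉ = 1338
j=12: r + 11k = 1465.8285 → ⌈·⌉ = 1466
j=13: r + 12k = 1593.891 → ⌈·⌉ = 1594
j=14: r + 13k = 1721.9535 → ⌈·⌉ = 1722
j=15: r + 14k = 1850.016 → ⌈·⌉ = 1851
j=16: r + 15k = 1978.0785 → ⌈·⌉ = 1979

58, 186, 314, 442, 570, 698, 826, 954, 1082, 1210, 1338, 1466, 1594, 1722, 1851, 1979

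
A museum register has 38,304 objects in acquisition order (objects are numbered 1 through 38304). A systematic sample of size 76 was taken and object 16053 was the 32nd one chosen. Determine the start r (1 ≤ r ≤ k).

429

k = 38304/76 = 504
r = 16053 − (32−1)×504 = 16053 − 15624 = 429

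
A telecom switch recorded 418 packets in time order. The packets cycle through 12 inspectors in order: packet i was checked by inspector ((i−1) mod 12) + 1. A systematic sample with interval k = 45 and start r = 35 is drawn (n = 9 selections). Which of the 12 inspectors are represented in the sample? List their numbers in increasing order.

Consecutive selections differ by k = 45, so their inspector numbers differ by 45 mod 12 = 9.
gcd(45, 12) = 3, so the sample visits 12/3 = 4 distinct residues mod 12.
Start 35 is inspector 11; the inspectors hit are 2, 5, 8, 11.

2, 5, 8, 11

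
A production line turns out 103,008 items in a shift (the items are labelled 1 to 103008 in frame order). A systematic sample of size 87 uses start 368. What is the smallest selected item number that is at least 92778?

k = 103008/87 = 1184
Steps past start: ⌈(92778 − 368)/1184⌉ = ⌈92410/1184⌉ = 79
Selected item: 368 + 79×1184 = 93904

93904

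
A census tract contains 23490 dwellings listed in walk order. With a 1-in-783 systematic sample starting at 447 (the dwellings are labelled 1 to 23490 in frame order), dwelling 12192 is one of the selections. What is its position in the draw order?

16

k = 783
position = (12192 − 447)/783 + 1 = 11745/783 + 1 = 15 + 1 = 16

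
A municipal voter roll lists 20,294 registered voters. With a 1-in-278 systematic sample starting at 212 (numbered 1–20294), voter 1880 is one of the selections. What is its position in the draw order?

7

k = 278
position = (1880 − 212)/278 + 1 = 1668/278 + 1 = 6 + 1 = 7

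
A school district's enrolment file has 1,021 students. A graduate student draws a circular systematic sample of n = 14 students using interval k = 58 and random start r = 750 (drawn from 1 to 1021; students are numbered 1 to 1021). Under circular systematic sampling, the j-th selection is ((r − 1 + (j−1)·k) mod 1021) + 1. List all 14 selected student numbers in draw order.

Selection 1: 750
Selection 2: 750 + 58 = 808
Selection 3: 808 + 58 = 866
Selection 4: 866 + 58 = 924
Selection 5: 924 + 58 = 982
Selection 6: 982 + 58 = 1040 → 1040 − 1021 = 19
Selection 7: 19 + 58 = 77
Selection 8: 77 + 58 = 135
Selection 9: 135 + 58 = 193
Selection 10: 193 + 58 = 251
Selection 11: 251 + 58 = 309
Selection 12: 309 + 58 = 367
Selection 13: 367 + 58 = 425
Selection 14: 425 + 58 = 483

750, 808, 866, 924, 982, 19, 77, 135, 193, 251, 309, 367, 425, 483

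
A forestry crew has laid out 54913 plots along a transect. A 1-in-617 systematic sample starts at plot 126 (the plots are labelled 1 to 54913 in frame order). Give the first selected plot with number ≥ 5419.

5679

k = 617
Steps past start: ⌈(5419 − 126)/617⌉ = ⌈5293/617⌉ = 9
Selected plot: 126 + 9×617 = 5679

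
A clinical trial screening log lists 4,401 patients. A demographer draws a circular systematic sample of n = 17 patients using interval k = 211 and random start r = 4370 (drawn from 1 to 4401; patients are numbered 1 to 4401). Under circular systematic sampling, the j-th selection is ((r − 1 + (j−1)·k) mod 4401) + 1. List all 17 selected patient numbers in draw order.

4370, 180, 391, 602, 813, 1024, 1235, 1446, 1657, 1868, 2079, 2290, 2501, 2712, 2923, 3134, 3345

Selection 1: 4370
Selection 2: 4370 + 211 = 4581 → 4581 − 4401 = 180
Selection 3: 180 + 211 = 391
Selection 4: 391 + 211 = 602
Selection 5: 602 + 211 = 813
Selection 6: 813 + 211 = 1024
Selection 7: 1024 + 211 = 1235
Selection 8: 1235 + 211 = 1446
Selection 9: 1446 + 211 = 1657
Selection 10: 1657 + 211 = 1868
Selection 11: 1868 + 211 = 2079
Selection 12: 2079 + 211 = 2290
Selection 13: 2290 + 211 = 2501
Selection 14: 2501 + 211 = 2712
Selection 15: 2712 + 211 = 2923
Selection 16: 2923 + 211 = 3134
Selection 17: 3134 + 211 = 3345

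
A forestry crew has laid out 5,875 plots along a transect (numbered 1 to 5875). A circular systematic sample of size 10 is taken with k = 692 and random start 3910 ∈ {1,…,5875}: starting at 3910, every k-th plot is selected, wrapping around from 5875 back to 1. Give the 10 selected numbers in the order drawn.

Selection 1: 3910
Selection 2: 3910 + 692 = 4602
Selection 3: 4602 + 692 = 5294
Selection 4: 5294 + 692 = 5986 → 5986 − 5875 = 111
Selection 5: 111 + 692 = 803
Selection 6: 803 + 692 = 1495
Selection 7: 1495 + 692 = 2187
Selection 8: 2187 + 692 = 2879
Selection 9: 2879 + 692 = 3571
Selection 10: 3571 + 692 = 4263

3910, 4602, 5294, 111, 803, 1495, 2187, 2879, 3571, 4263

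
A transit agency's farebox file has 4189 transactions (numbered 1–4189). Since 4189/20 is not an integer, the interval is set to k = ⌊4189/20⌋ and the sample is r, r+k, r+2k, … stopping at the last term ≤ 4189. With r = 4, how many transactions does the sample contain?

21

k = ⌊4189/20⌋ = 209
Achieved size = ⌊(4189 − 4)/209⌋ + 1 = ⌊4185/209⌋ + 1 = 20 + 1 = 21
(last selection: 4 + 20×209 = 4184 ≤ 4189; next would be 4393 > 4189)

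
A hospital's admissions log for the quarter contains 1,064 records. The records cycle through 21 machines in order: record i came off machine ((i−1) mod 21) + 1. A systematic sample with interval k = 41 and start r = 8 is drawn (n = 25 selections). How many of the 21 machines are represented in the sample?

21

Consecutive selections differ by k = 41, so their machine numbers differ by 41 mod 21 = 20.
gcd(41, 21) = 1, so the sample visits 21/1 = 21 distinct residues mod 21.
Start 8 is machine 8; the machines hit are 1, 2, 3, 4, 5, 6, 7, 8, 9, 10, 11, 12, 13, 14, 15, 16, 17, 18, 19, 20, 21.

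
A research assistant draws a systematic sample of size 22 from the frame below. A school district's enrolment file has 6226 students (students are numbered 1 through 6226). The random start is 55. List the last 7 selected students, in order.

4300, 4583, 4866, 5149, 5432, 5715, 5998

k = N/n = 6226/22 = 283
16th selection = 55 + 15×283 = 4300
17th: 4300 + 283 = 4583
18th: 4583 + 283 = 4866
19th: 4866 + 283 = 5149
20th: 5149 + 283 = 5432
21st: 5432 + 283 = 5715
22nd: 5715 + 283 = 5998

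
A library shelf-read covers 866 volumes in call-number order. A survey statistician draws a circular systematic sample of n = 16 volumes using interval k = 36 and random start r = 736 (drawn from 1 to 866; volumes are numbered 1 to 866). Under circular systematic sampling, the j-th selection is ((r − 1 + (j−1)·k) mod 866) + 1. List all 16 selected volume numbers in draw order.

Selection 1: 736
Selection 2: 736 + 36 = 772
Selection 3: 772 + 36 = 808
Selection 4: 808 + 36 = 844
Selection 5: 844 + 36 = 880 → 880 − 866 = 14
Selection 6: 14 + 36 = 50
Selection 7: 50 + 36 = 86
Selection 8: 86 + 36 = 122
Selection 9: 122 + 36 = 158
Selection 10: 158 + 36 = 194
Selection 11: 194 + 36 = 230
Selection 12: 230 + 36 = 266
Selection 13: 266 + 36 = 302
Selection 14: 302 + 36 = 338
Selection 15: 338 + 36 = 374
Selection 16: 374 + 36 = 410

736, 772, 808, 844, 14, 50, 86, 122, 158, 194, 230, 266, 302, 338, 374, 410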